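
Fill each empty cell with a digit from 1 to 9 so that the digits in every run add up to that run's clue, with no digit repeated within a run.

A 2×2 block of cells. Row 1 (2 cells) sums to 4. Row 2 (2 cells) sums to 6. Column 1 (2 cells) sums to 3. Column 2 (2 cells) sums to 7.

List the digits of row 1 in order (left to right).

1, 3

4 in 2 cells must be {1,3}; 3 in 2 cells must be {1,2}.
The 4 across and the 3 down share only 1, so (1,1) = 1.
(1,2) = 4 − 1 = 3 completes the 4 across.
(2,1) = 3 − 1 = 2 completes the 3 down.
(2,2) = 6 − 2 = 4 completes the 6 across.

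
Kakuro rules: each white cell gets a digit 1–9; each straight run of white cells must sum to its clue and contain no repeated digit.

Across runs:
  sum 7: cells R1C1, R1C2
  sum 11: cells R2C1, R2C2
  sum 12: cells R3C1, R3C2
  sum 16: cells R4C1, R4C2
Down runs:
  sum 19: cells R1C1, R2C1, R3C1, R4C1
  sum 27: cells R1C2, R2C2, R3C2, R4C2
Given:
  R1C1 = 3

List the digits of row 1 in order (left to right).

3 4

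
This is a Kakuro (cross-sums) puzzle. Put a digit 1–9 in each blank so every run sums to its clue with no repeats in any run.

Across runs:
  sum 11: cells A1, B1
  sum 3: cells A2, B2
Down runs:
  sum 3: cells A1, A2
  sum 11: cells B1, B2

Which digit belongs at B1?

9

3 in 2 cells must be {1,2}.
The 11 across and the 3 down share only 2, so A1 = 2.
B1 = 11 − 2 = 9 completes the 11 across.
A2 = 3 − 2 = 1 completes the 3 down.
B2 = 3 − 1 = 2 completes the 3 across.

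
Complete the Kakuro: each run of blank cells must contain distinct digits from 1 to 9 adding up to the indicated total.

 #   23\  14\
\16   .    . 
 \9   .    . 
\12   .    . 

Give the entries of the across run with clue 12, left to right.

8, 4

16 in 2 cells must be {7,9}; 23 in 3 cells must be {6,8,9}.
The 16 across and the 23 down share only 9, so R1C1 = 9.
R1C2 = 16 − 9 = 7 completes the 16 across.
Given what's placed, R3C1 must be 8 to fit the 12 across and 23 down.
R3C2 = 12 − 8 = 4 completes the 12 across.
R2C1 = 23 − 17 = 6 completes the 23 down.
R2C2 = 9 − 6 = 3 completes the 9 across.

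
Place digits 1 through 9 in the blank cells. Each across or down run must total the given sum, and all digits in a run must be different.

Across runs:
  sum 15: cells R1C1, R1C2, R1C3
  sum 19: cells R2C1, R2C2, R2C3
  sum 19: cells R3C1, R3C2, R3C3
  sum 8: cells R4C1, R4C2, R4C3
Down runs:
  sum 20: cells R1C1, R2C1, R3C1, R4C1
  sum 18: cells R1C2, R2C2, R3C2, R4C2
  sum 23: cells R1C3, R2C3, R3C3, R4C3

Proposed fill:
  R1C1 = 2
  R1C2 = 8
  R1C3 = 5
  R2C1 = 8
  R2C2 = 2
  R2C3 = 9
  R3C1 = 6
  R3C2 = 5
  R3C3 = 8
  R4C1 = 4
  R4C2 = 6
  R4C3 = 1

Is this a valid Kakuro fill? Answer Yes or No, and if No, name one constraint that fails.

No — the across run R4C1–R4C3 sums to 11, not 8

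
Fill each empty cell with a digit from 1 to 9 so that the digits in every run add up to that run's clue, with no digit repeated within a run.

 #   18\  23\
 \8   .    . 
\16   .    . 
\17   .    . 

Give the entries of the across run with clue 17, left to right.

16 in 2 cells must be {7,9}; 17 in 2 cells must be {8,9}; 23 in 3 cells must be {6,8,9}.
The 8 across and the 23 down share only 6, so R1C2 = 6.
Given what's placed, R2C2 must be 9 to fit the 16 across and 23 down.
R3C2 = 23 − 15 = 8 completes the 23 down.
R1C1 = 8 − 6 = 2 completes the 8 across.
R2C1 = 16 − 9 = 7 completes the 16 across.
R3C1 = 17 − 8 = 9 completes the 17 across.

9 8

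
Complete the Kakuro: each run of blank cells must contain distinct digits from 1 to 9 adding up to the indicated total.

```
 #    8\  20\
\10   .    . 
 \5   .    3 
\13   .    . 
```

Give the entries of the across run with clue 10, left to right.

R2C1 = 5 − 3 = 2 completes the 5 across.
Given what's placed, R3C1 must be 5 to fit the 13 across and 8 down.
R3C2 = 13 − 5 = 8 completes the 13 across.
R1C1 = 8 − 7 = 1 completes the 8 down.
R1C2 = 10 − 1 = 9 completes the 10 across.

1, 9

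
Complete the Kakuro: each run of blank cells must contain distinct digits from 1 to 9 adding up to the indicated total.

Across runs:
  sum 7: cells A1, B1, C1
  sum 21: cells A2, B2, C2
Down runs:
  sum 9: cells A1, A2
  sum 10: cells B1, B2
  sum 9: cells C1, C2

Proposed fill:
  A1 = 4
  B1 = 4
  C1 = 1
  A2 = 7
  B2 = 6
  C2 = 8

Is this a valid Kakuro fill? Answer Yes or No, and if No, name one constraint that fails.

No — the across run A1–C1 sums to 9, not 7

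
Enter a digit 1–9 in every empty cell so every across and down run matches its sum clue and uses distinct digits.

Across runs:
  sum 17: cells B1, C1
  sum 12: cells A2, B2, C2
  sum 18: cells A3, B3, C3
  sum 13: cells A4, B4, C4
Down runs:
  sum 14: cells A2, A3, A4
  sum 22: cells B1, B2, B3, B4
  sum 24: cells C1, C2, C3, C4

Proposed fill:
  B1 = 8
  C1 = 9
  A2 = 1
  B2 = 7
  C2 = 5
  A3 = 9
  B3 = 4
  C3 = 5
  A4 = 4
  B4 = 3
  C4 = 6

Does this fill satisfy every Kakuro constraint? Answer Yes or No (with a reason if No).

No — the down run C1–C4 sums to 25, not 24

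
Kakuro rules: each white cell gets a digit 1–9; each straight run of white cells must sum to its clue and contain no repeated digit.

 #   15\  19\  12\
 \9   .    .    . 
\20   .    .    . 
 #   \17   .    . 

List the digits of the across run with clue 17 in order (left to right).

17 in 2 cells must be {8,9}.
Only 6 fits R1C1 under both its across sum 9 and down sum 15.
Given what's placed, R1C2 must be 2 to fit the 9 across and 19 down.
R1C3 = 9 − 8 = 1 completes the 9 across.
R2C1 = 15 − 6 = 9 completes the 15 down.
R2C2 = 8: the only remaining digit allowed by both the 20 across and the 19 down.
R2C3 = 20 − 17 = 3 completes the 20 across.
R3C2 = 19 − 10 = 9 completes the 19 down.
R3C3 = 17 − 9 = 8 completes the 17 across.

9 8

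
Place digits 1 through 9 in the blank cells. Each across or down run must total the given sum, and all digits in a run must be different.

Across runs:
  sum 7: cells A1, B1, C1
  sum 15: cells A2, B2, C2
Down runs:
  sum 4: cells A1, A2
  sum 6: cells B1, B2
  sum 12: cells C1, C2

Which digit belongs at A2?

7 in 3 cells must be {1,2,4}; 4 in 2 cells must be {1,3}.
The 7 across and the 4 down share only 1, so A1 = 1.
Given what's placed, C1 must be 4 to fit the 7 across and 12 down.
A2 = 4 − 1 = 3 completes the 4 down.
C2 = 12 − 4 = 8 completes the 12 down.
B1 = 7 − 5 = 2 completes the 7 across.
B2 = 15 − 11 = 4 completes the 15 across.

3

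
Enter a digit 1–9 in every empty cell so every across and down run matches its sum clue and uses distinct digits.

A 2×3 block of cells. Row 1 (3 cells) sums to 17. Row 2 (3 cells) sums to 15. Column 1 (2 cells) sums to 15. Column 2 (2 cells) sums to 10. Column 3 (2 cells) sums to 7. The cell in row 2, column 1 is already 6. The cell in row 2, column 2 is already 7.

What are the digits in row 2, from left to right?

(1,1) = 15 − 6 = 9 completes the 15 down.
(1,2) = 10 − 7 = 3 completes the 10 down.
(1,3) = 17 − 12 = 5 completes the 17 across.
(2,3) = 15 − 13 = 2 completes the 15 across.

6, 7, 2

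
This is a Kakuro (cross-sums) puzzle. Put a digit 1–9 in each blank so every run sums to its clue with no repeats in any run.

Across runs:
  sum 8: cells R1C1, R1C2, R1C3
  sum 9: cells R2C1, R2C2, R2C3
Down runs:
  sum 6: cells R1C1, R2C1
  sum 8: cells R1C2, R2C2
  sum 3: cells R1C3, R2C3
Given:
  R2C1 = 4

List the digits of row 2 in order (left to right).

4 3 2

3 in 2 cells must be {1,2}.
R1C1 = 6 − 4 = 2 completes the 6 down.
Given what's placed, R1C3 must be 1 to fit the 8 across and 3 down.
R2C3 = 3 − 1 = 2 completes the 3 down.
R1C2 = 8 − 3 = 5 completes the 8 across.
R2C2 = 9 − 6 = 3 completes the 9 across.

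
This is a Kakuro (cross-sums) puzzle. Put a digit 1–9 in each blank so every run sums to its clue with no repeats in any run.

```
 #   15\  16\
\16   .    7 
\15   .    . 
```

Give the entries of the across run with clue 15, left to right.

6 9

16 in 2 cells must be {7,9}.
R1C1 = 16 − 7 = 9 completes the 16 across.
R2C1 = 15 − 9 = 6 completes the 15 down.
R2C2 = 15 − 6 = 9 completes the 15 across.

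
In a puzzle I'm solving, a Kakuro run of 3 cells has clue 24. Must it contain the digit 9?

Yes

The only way to make 24 from 3 distinct digits is {7,8,9}, which contains 9.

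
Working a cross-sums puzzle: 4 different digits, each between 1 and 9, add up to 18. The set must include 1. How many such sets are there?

4 distinct digits from 1–9 sum between 10 and 30.
Keeping only sets containing 1.
Enumerating: {1,2,6,9}, {1,2,7,8}, {1,3,5,9}, {1,3,6,8}, {1,4,5,8}, {1,4,6,7}.

6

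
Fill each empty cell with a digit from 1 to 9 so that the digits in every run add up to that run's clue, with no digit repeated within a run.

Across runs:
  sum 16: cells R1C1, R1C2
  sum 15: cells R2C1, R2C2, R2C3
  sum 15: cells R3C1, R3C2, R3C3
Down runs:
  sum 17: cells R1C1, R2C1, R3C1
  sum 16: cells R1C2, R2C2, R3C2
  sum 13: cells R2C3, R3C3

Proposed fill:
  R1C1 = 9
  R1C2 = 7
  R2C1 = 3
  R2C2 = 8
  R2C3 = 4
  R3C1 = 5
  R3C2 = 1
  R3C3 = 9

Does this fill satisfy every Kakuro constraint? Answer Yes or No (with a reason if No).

Across: 9+7=16; 3+8+4=15; 5+1+9=15. Down: 9+3+5=17; 7+8+1=16; 4+9=13. No digit repeats within any run.

Yes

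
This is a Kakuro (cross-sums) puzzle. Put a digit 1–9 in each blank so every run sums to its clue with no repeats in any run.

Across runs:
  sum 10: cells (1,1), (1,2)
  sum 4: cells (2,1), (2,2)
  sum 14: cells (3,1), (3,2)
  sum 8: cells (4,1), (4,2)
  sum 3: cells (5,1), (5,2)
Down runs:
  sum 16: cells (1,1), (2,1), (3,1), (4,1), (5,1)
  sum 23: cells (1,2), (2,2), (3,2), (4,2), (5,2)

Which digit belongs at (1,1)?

4

4 in 2 cells must be {1,3}; 3 in 2 cells must be {1,2}; 16 in 5 cells must be {1,2,3,4,6}.
Only 6 fits (3,1) under both its across sum 14 and down sum 16.
(3,2) = 14 − 6 = 8 completes the 14 across.
Nothing is forced directly, so branch on (2,1), whose candidates are 1 or 3. If (2,1) = 3: that forces (2,2) = 1, (5,2) = 2, (5,1) = 1, (4,1) = 2, after which (4,2) would have to be in {6} for the 8 across but in {3,5,7,9} for the 23 down — contradiction. So (2,1) = 1.
(2,2) = 4 − 1 = 3 completes the 4 across.
(5,1) = 2: the only remaining digit allowed by both the 3 across and the 16 down.
(5,2) = 3 − 2 = 1 completes the 3 across.
Given what's placed, (4,1) must be 3 to fit the 8 across and 16 down.
(4,2) = 8 − 3 = 5 completes the 8 across.
(1,1) = 16 − 12 = 4 completes the 16 down.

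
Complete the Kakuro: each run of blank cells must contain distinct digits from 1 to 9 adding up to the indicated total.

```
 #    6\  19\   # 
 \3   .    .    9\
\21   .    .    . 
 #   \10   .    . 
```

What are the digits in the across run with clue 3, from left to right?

1, 2

3 in 2 cells must be {1,2}.
The 3 across and the 19 down share only 2, so R1C2 = 2.
R1C1 = 3 − 2 = 1 completes the 3 across.
R2C1 = 6 − 1 = 5 completes the 6 down.
R2C2 = 9: the only remaining digit allowed by both the 21 across and the 19 down.
R2C3 = 21 − 14 = 7 completes the 21 across.
R3C2 = 19 − 11 = 8 completes the 19 down.
R3C3 = 10 − 8 = 2 completes the 10 across.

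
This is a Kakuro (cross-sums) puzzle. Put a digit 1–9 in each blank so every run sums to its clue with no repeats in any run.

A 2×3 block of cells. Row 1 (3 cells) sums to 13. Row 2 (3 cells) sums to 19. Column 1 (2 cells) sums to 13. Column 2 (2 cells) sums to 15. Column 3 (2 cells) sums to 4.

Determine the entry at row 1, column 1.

4

4 in 2 cells must be {1,3}.
The 19 across and the 4 down share only 3, so (2,3) = 3.
(1,3) = 4 − 3 = 1 completes the 4 down.
Nothing is forced directly, so branch on (2,1), whose candidates are 7 or 9. If (2,1) = 7: then (1,1) would have to be in {3,4,5,7,8,9} for the 13 across but in {6} for the 13 down — contradiction. So (2,1) = 9.
(1,1) = 13 − 9 = 4 completes the 13 down.
(1,2) = 13 − 5 = 8 completes the 13 across.
(2,2) = 19 − 12 = 7 completes the 19 across.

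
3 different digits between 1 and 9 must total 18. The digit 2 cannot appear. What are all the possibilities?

{1,8,9}; {3,6,9}; {3,7,8}; {4,5,9}; {4,6,8}; {5,6,7}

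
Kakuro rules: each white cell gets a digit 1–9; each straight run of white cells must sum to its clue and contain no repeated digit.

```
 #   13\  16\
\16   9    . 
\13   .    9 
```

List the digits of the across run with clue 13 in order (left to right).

4, 9

16 in 2 cells must be {7,9}.
R1C2 = 16 − 9 = 7 completes the 16 across.
R2C1 = 13 − 9 = 4 completes the 13 across.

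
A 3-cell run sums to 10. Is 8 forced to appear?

Counterexample: {1,2,7} sums to 10 without using 8.

No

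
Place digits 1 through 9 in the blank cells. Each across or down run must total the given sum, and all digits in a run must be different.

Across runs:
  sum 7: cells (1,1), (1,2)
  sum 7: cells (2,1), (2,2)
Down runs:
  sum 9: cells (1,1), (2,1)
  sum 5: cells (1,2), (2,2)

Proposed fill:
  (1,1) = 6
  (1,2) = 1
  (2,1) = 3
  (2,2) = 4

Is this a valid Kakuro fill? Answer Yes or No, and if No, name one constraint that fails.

Yes

Across: 6+1=7; 3+4=7. Down: 6+3=9; 1+4=5. No digit repeats within any run.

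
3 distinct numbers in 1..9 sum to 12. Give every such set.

{1,2,9}; {1,3,8}; {1,4,7}; {1,5,6}; {2,3,7}; {2,4,6}; {3,4,5}

3 distinct digits from 1–9 sum between 6 and 24.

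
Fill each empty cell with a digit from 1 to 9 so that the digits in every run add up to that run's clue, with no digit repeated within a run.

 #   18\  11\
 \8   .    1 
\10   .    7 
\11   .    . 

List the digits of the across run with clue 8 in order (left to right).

R1C1 = 8 − 1 = 7 completes the 8 across.
R2C1 = 10 − 7 = 3 completes the 10 across.
R3C1 = 18 − 10 = 8 completes the 18 down.
R3C2 = 11 − 8 = 3 completes the 11 across.

7 1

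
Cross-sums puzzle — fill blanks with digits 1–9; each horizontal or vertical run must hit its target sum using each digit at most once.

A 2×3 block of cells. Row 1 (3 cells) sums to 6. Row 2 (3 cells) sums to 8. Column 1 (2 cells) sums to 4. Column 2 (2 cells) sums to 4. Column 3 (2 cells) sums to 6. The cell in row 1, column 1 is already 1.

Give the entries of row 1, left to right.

6 in 3 cells must be {1,2,3}; 4 in 2 cells must be {1,3}.
Given what's placed, (1,2) must be 3 to fit the 6 across and 4 down.
(1,3) = 6 − 4 = 2 completes the 6 across.
(2,1) = 4 − 1 = 3 completes the 4 down.
(2,2) = 4 − 3 = 1 completes the 4 down.
(2,3) = 8 − 4 = 4 completes the 8 across.

1 3 2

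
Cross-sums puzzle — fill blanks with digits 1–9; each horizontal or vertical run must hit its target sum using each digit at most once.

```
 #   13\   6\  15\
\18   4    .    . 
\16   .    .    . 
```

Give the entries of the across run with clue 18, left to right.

R1C2 = 5: the only remaining digit allowed by both the 18 across and the 6 down.
R1C3 = 18 − 9 = 9 completes the 18 across.
R2C1 = 13 − 4 = 9 completes the 13 down.
R2C2 = 6 − 5 = 1 completes the 6 down.
R2C3 = 16 − 10 = 6 completes the 16 across.

4 5 9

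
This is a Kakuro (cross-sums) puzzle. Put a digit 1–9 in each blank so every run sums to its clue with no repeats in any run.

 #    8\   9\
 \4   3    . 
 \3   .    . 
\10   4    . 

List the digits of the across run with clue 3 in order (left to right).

4 in 2 cells must be {1,3}; 3 in 2 cells must be {1,2}.
R1C2 = 4 − 3 = 1 completes the 4 across.
R2C1 = 8 − 7 = 1 completes the 8 down.
R2C2 = 3 − 1 = 2 completes the 3 across.
R3C2 = 10 − 4 = 6 completes the 10 across.

1, 2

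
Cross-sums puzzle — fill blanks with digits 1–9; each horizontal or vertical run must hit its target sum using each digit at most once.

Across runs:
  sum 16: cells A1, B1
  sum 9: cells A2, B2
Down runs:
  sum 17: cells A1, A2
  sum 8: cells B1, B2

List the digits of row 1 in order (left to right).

9 7

16 in 2 cells must be {7,9}; 17 in 2 cells must be {8,9}.
The 16 across and the 17 down share only 9, so A1 = 9.
B1 = 16 − 9 = 7 completes the 16 across.
A2 = 17 − 9 = 8 completes the 17 down.
B2 = 9 − 8 = 1 completes the 9 across.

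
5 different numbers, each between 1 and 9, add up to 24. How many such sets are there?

11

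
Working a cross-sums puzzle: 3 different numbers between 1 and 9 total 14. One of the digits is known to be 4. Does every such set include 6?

Counterexample: {1,4,9} sums to 14 under that restriction without using 6.

No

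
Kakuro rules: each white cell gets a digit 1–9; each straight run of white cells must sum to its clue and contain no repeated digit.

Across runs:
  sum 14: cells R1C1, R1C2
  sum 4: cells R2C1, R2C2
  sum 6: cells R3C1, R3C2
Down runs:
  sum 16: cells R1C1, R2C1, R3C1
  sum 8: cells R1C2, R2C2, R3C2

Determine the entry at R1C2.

5

4 in 2 cells must be {1,3}.
The 14 across and the 8 down share only 5, so R1C2 = 5.
Given what's placed, R2C2 must be 1 to fit the 4 across and 8 down.
R3C2 = 8 − 6 = 2 completes the 8 down.
R1C1 = 14 − 5 = 9 completes the 14 across.
R2C1 = 4 − 1 = 3 completes the 4 across.
R3C1 = 6 − 2 = 4 completes the 6 across.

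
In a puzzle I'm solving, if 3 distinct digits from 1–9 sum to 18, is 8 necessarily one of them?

No

Counterexample: {2,7,9} sums to 18 without using 8.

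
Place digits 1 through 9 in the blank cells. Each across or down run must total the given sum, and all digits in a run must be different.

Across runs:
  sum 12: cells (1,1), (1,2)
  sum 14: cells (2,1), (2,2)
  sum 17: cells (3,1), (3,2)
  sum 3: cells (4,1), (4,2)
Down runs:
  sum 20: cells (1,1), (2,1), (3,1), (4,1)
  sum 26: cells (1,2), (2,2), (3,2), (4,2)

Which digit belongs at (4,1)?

17 in 2 cells must be {8,9}; 3 in 2 cells must be {1,2}.
Only 2 fits (4,2) under both its across sum 3 and down sum 26.
(4,1) = 3 − 2 = 1 completes the 3 across.

1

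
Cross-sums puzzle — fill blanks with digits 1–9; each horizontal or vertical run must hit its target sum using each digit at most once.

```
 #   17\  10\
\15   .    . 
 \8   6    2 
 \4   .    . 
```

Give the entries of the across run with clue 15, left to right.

4 in 2 cells must be {1,3}.
R1C2 = 7: the only remaining digit allowed by both the 15 across and the 10 down.
R3C1 = 3: the only remaining digit allowed by both the 4 across and the 17 down.
R3C2 = 4 − 3 = 1 completes the 4 across.
R1C1 = 15 − 7 = 8 completes the 15 across.

8 7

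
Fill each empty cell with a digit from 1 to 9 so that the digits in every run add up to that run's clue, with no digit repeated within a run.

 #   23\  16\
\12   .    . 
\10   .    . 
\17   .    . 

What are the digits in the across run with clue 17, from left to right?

17 in 2 cells must be {8,9}; 23 in 3 cells must be {6,8,9}.
Nothing is forced directly, so branch on R1C1, whose candidates are 8 or 9. If R1C1 = 8: that forces R1C2 = 4, R3C1 = 9, after which R3C2 would have to be in {8} for the 17 across but in {3,5,7,9} for the 16 down — contradiction. So R1C1 = 9.
R1C2 = 12 − 9 = 3 completes the 12 across.
Given what's placed, R3C1 must be 8 to fit the 17 across and 23 down.
R3C2 = 17 − 8 = 9 completes the 17 across.
R2C1 = 23 − 17 = 6 completes the 23 down.
R2C2 = 10 − 6 = 4 completes the 10 across.

8 9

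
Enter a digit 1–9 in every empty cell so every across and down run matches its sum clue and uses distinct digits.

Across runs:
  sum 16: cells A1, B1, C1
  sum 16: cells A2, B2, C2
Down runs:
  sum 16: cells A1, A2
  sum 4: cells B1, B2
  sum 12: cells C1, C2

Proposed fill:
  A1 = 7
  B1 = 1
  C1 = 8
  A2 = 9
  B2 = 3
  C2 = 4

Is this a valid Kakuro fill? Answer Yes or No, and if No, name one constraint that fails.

Yes

Across: 7+1+8=16; 9+3+4=16. Down: 7+9=16; 1+3=4; 8+4=12. No digit repeats within any run.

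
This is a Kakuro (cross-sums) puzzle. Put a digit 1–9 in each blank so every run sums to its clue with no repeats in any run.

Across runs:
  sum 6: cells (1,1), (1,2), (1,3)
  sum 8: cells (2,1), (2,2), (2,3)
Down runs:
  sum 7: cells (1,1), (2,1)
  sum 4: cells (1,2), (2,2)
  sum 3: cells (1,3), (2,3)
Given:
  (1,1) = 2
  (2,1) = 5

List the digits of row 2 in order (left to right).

5 1 2

6 in 3 cells must be {1,2,3}; 4 in 2 cells must be {1,3}; 3 in 2 cells must be {1,2}.
Given what's placed, (1,3) must be 1 to fit the 6 across and 3 down.
(2,2) = 1: the only remaining digit allowed by both the 8 across and the 4 down.
(2,3) = 8 − 6 = 2 completes the 8 across.
(1,2) = 6 − 3 = 3 completes the 6 across.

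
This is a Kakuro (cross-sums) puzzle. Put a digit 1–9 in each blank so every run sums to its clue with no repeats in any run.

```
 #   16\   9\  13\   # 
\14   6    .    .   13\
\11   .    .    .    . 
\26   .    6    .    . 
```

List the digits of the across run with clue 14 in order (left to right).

11 in 4 cells must be {1,2,3,5}.
R1C2 = 1: the only remaining digit allowed by both the 14 across and the 9 down.
R1C3 = 14 − 7 = 7 completes the 14 across.

6, 1, 7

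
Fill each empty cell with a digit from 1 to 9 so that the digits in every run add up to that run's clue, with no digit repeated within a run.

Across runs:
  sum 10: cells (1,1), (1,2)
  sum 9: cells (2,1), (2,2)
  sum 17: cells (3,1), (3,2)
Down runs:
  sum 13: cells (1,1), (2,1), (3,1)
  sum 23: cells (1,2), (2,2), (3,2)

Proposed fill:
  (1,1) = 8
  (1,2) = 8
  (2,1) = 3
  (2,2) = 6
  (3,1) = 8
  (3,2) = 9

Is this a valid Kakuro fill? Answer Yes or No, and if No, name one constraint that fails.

No — the down run (1,1)–(3,1) sums to 19, not 13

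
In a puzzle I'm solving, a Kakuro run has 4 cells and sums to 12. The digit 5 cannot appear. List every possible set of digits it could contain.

4 distinct digits from 1–9 sum between 10 and 30.
Dropping sets that contain 5.
Only one set works: {1,2,3,6}.

{1,2,3,6}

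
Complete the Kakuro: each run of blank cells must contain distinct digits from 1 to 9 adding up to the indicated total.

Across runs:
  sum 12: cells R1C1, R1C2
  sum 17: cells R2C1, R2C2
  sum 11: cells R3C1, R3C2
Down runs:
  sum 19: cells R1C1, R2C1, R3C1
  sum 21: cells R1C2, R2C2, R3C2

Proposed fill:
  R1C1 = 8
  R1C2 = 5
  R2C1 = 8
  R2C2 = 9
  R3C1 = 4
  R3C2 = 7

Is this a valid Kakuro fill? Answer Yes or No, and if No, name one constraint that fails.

No — the down run R1C1–R3C1 sums to 20, not 19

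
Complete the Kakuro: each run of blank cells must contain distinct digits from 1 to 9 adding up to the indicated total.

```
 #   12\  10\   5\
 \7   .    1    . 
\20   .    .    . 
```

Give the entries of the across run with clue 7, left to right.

4 1 2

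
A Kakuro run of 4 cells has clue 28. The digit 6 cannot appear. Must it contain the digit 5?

No

The only way to make 28 from 4 distinct digits under that restriction is {4,7,8,9}, which does not contain 5.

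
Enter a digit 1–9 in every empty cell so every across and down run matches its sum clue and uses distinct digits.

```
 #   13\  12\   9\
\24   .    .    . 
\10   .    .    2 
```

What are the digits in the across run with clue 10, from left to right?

5, 3, 2

24 in 3 cells must be {7,8,9}.
R1C3 = 9 − 2 = 7 completes the 9 down.
No cell is forced outright now. R2C1 can only be 5 or 7 (the digits allowed by both its 10 across and its 13 down). If R2C1 = 7: then R1C1 would have to be in {8,9} for the 24 across but in {6} for the 13 down — contradiction. So R2C1 = 5.
R1C1 = 13 − 5 = 8 completes the 13 down.
R1C2 = 24 − 15 = 9 completes the 24 across.
R2C2 = 10 − 7 = 3 completes the 10 across.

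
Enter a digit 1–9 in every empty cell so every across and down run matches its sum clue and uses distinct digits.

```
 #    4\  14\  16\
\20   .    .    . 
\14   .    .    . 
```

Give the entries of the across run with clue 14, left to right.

1 6 7

4 in 2 cells must be {1,3}; 16 in 2 cells must be {7,9}.
The 20 across and the 4 down share only 3, so R1C1 = 3.
Given what's placed, R1C3 must be 9 to fit the 20 across and 16 down.
R2C1 = 4 − 3 = 1 completes the 4 down.
R2C3 = 16 − 9 = 7 completes the 16 down.
R1C2 = 20 − 12 = 8 completes the 20 across.
R2C2 = 14 − 8 = 6 completes the 14 across.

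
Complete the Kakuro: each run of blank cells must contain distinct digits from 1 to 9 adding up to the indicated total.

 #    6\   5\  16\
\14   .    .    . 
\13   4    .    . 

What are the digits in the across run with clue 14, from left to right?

2, 3, 9

16 in 2 cells must be {7,9}.
R1C1 = 6 − 4 = 2 completes the 6 down.
Given what's placed, R2C3 must be 7 to fit the 13 across and 16 down.
R1C3 = 16 − 7 = 9 completes the 16 down.
R2C2 = 13 − 11 = 2 completes the 13 across.
R1C2 = 14 − 11 = 3 completes the 14 across.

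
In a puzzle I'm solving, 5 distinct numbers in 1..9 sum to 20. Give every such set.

5 distinct digits from 1–9 sum between 15 and 35.

{1,2,3,5,9}; {1,2,3,6,8}; {1,2,4,5,8}; {1,2,4,6,7}; {1,3,4,5,7}; {2,3,4,5,6}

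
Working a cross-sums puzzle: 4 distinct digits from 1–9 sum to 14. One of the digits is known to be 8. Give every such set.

4 distinct digits from 1–9 sum between 10 and 30.
Keeping only sets containing 8.
Only one set works: {1,2,3,8}.

{1,2,3,8}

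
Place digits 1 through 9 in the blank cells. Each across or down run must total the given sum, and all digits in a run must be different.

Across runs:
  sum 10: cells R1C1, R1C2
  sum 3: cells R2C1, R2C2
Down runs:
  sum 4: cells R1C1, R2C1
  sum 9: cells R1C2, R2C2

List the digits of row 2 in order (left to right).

1 2

3 in 2 cells must be {1,2}; 4 in 2 cells must be {1,3}.
The 3 across and the 4 down share only 1, so R2C1 = 1.
R2C2 = 3 − 1 = 2 completes the 3 across.
R1C1 = 4 − 1 = 3 completes the 4 down.
R1C2 = 10 − 3 = 7 completes the 10 across.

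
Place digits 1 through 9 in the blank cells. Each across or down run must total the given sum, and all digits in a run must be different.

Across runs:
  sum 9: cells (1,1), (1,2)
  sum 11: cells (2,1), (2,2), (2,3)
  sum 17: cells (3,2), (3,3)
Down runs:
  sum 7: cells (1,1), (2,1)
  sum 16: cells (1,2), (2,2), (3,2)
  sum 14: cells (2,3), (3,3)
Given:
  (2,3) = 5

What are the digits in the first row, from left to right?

17 in 2 cells must be {8,9}.
(3,3) = 14 − 5 = 9 completes the 14 down.
(3,2) = 17 − 9 = 8 completes the 17 across.
Given what's placed, (2,2) must be 2 to fit the 11 across and 16 down.
(1,2) = 16 − 10 = 6 completes the 16 down.
(2,1) = 11 − 7 = 4 completes the 11 across.
(1,1) = 9 − 6 = 3 completes the 9 across.

3 6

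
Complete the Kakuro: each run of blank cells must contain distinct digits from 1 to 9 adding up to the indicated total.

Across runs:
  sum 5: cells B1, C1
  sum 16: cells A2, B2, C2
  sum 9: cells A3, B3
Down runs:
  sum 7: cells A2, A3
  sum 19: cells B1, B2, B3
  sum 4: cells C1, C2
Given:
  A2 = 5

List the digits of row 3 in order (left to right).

4 in 2 cells must be {1,3}.
C2 = 3: the only remaining digit allowed by both the 16 across and the 4 down.
A3 = 7 − 5 = 2 completes the 7 down.
B3 = 9 − 2 = 7 completes the 9 across.
C1 = 4 − 3 = 1 completes the 4 down.
B2 = 16 − 8 = 8 completes the 16 across.
B1 = 5 − 1 = 4 completes the 5 across.

2, 7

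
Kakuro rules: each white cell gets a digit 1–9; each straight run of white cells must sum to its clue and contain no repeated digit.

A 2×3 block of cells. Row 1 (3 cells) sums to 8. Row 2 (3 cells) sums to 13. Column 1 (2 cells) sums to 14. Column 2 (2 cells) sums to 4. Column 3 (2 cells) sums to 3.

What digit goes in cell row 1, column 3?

4 in 2 cells must be {1,3}; 3 in 2 cells must be {1,2}.
The 8 across and the 14 down share only 5, so (1,1) = 5.
Given what's placed, (1,2) must be 1 to fit the 8 across and 4 down.
(1,3) = 8 − 6 = 2 completes the 8 across.
(2,1) = 14 − 5 = 9 completes the 14 down.
(2,2) = 4 − 1 = 3 completes the 4 down.
(2,3) = 13 − 12 = 1 completes the 13 across.

2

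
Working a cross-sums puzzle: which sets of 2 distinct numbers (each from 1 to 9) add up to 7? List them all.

2 distinct digits from 1–9 sum between 3 and 17.

{1,6}; {2,5}; {3,4}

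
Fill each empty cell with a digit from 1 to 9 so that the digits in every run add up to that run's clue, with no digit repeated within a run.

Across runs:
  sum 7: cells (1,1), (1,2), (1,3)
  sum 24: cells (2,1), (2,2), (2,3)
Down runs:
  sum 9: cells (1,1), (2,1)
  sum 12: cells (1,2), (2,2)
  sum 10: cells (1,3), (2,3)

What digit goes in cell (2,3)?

9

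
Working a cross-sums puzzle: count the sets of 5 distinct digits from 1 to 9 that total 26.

5 distinct digits from 1–9 sum between 15 and 35.

11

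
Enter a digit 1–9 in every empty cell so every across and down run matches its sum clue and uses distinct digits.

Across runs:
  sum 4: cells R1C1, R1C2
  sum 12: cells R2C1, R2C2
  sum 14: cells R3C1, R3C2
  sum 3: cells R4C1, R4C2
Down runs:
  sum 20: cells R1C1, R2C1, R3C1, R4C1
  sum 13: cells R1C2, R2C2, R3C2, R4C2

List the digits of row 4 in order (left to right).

2 1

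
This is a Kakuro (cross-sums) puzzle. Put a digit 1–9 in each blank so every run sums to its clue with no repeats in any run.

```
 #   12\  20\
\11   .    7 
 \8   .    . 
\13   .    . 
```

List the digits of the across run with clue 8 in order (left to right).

R1C1 = 11 − 7 = 4 completes the 11 across.
Given what's placed, R2C2 must be 5 to fit the 8 across and 20 down.
R3C2 = 20 − 12 = 8 completes the 20 down.
R2C1 = 8 − 5 = 3 completes the 8 across.
R3C1 = 13 − 8 = 5 completes the 13 across.

3 5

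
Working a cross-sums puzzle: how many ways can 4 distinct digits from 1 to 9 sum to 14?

4 distinct digits from 1–9 sum between 10 and 30.
Enumerating: {1,2,3,8}, {1,2,4,7}, {1,2,5,6}, {1,3,4,6}, {2,3,4,5}.

5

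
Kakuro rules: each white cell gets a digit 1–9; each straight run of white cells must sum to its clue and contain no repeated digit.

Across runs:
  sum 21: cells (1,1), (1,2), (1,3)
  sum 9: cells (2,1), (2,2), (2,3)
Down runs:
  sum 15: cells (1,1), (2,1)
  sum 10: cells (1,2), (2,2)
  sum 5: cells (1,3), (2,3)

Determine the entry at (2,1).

6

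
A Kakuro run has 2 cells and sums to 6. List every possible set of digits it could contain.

{1,5}; {2,4}

2 distinct digits from 1–9 sum between 3 and 17.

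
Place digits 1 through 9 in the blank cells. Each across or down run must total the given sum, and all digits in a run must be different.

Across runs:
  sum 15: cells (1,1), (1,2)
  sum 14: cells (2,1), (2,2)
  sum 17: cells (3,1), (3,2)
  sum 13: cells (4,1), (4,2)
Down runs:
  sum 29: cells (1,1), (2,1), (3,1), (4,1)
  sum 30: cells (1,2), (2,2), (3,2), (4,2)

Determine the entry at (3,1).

9

17 in 2 cells must be {8,9}; 29 in 4 cells must be {5,7,8,9}; 30 in 4 cells must be {6,7,8,9}.
Nothing is forced directly, so branch on (2,1), whose candidates are 5 or 8 or 9. If (2,1) = 8: that forces (2,2) = 6, (3,1) = 9, (3,2) = 8, (1,1) = 7, after which (1,2) would have to be in {8} for the 15 across but in {7,9} for the 30 down — contradiction. If (2,1) = 9: then (2,2) would have to be in {5} for the 14 across but in {6,7,8,9} for the 30 down — contradiction. So (2,1) = 5.
(2,2) = 14 − 5 = 9 completes the 14 across.
Given what's placed, (3,2) must be 8 to fit the 17 across and 30 down.
(3,1) = 17 − 8 = 9 completes the 17 across.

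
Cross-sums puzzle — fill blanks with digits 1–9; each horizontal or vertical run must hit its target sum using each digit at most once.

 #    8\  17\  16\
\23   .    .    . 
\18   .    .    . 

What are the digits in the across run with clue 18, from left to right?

2, 9, 7

23 in 3 cells must be {6,8,9}; 17 in 2 cells must be {8,9}; 16 in 2 cells must be {7,9}.
The 23 across and the 8 down share only 6, so R1C1 = 6.
Given what's placed, R1C3 must be 9 to fit the 23 across and 16 down.
R2C1 = 8 − 6 = 2 completes the 8 down.
R2C2 = 9: the only remaining digit allowed by both the 18 across and the 17 down.
R2C3 = 18 − 11 = 7 completes the 18 across.
R1C2 = 23 − 15 = 8 completes the 23 across.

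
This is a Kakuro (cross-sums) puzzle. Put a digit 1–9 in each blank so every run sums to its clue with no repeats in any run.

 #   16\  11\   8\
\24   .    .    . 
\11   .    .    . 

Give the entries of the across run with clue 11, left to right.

24 in 3 cells must be {7,8,9}; 16 in 2 cells must be {7,9}.
The 24 across and the 8 down share only 7, so R1C3 = 7.
The 11 across and the 16 down share only 7, so R2C1 = 7.
R2C2 = 3: the only remaining digit allowed by both the 11 across and the 11 down.
R2C3 = 11 − 10 = 1 completes the 11 across.
R1C1 = 16 − 7 = 9 completes the 16 down.
R1C2 = 24 − 16 = 8 completes the 24 across.

7, 3, 1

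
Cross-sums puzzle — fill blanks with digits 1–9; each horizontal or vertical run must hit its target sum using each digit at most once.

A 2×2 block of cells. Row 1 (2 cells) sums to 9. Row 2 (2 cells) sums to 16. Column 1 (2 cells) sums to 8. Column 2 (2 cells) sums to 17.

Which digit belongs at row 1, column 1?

16 in 2 cells must be {7,9}; 17 in 2 cells must be {8,9}.
The 9 across and the 17 down share only 8, so (1,2) = 8.
The 16 across and the 8 down share only 7, so (2,1) = 7.
(2,2) = 16 − 7 = 9 completes the 16 across.
(1,1) = 9 − 8 = 1 completes the 9 across.

1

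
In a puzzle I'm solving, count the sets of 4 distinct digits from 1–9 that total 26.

5

4 distinct digits from 1–9 sum between 10 and 30.
Enumerating: {2,7,8,9}, {3,6,8,9}, {4,5,8,9}, {4,6,7,9}, {5,6,7,8}.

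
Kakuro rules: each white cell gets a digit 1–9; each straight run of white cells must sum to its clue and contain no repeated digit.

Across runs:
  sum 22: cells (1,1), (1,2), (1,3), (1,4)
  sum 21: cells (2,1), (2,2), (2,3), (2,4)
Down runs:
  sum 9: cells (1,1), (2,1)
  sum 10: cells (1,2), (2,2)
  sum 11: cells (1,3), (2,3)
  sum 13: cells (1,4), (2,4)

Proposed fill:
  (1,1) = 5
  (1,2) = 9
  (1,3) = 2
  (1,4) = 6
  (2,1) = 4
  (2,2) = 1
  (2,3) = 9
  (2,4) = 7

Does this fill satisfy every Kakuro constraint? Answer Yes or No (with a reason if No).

Yes

Across: 5+9+2+6=22; 4+1+9+7=21. Down: 5+4=9; 9+1=10; 2+9=11; 6+7=13. No digit repeats within any run.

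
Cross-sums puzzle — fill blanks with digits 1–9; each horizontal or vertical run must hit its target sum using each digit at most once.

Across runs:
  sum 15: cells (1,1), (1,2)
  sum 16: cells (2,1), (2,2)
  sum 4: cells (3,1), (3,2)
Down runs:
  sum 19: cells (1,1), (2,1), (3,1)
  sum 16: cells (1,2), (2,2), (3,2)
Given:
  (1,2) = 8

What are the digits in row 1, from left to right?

7 8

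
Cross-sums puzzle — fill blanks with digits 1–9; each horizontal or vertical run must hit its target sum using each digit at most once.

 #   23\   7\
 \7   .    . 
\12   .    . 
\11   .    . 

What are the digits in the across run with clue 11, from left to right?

9 2

23 in 3 cells must be {6,8,9}; 7 in 3 cells must be {1,2,4}.
The 7 across and the 23 down share only 6, so R1C1 = 6.
R1C2 = 7 − 6 = 1 completes the 7 across.
Given what's placed, R2C2 must be 4 to fit the 12 across and 7 down.
R3C2 = 7 − 5 = 2 completes the 7 down.
R2C1 = 12 − 4 = 8 completes the 12 across.
R3C1 = 11 − 2 = 9 completes the 11 across.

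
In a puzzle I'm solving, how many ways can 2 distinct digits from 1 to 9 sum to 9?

4

2 distinct digits from 1–9 sum between 3 and 17.
Enumerating: {1,8}, {2,7}, {3,6}, {4,5}.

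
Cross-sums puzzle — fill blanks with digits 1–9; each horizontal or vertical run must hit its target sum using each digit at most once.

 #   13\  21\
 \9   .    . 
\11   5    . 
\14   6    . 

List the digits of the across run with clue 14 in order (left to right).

6, 8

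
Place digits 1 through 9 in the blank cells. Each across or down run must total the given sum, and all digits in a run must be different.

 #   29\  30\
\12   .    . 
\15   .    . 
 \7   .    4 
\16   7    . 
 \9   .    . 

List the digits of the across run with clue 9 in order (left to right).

16 in 2 cells must be {7,9}.
R3C1 = 7 − 4 = 3 completes the 7 across.
R4C2 = 16 − 7 = 9 completes the 16 across.
Nothing is forced directly, so branch on R2C1, whose candidates are 6 or 8 or 9. If R2C1 = 6: then R2C2 would have to be in {9} for the 15 across but in {2,3,6,7,8} for the 30 down — contradiction. If R2C1 = 8: that forces R2C2 = 7, R1C2 = 8, R5C2 = 2, after which R1C1 would have to be in {4} for the 12 across but in {2,5,6,9} for the 29 down — contradiction. So R2C1 = 9.
R2C2 = 15 − 9 = 6 completes the 15 across.
Nothing is forced directly, so branch on R1C1, whose candidates are 4 or 8. If R1C1 = 8: then R1C2 would have to be in {4} for the 12 across but in {3,8} for the 30 down — contradiction. So R1C1 = 4.
R1C2 = 12 − 4 = 8 completes the 12 across.
R5C1 = 29 − 23 = 6 completes the 29 down.
R5C2 = 9 − 6 = 3 completes the 9 across.

6, 3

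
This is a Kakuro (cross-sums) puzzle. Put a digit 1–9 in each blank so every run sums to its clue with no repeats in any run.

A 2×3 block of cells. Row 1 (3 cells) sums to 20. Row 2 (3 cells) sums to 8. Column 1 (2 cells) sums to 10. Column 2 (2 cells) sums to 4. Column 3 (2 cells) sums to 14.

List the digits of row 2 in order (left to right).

2 1 5

4 in 2 cells must be {1,3}.
The 20 across and the 4 down share only 3, so (1,2) = 3.
(2,2) = 4 − 3 = 1 completes the 4 down.
Given what's placed, (2,3) must be 5 to fit the 8 across and 14 down.
(1,3) = 14 − 5 = 9 completes the 14 down.
(2,1) = 8 − 6 = 2 completes the 8 across.
(1,1) = 20 − 12 = 8 completes the 20 across.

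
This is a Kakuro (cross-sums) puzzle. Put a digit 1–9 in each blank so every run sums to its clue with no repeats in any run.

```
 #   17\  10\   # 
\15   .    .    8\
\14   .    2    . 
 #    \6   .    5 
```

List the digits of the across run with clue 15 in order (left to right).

17 in 2 cells must be {8,9}.
R1C2 = 7: the only remaining digit allowed by both the 15 across and the 10 down.
R2C3 = 8 − 5 = 3 completes the 8 down.
R3C2 = 6 − 5 = 1 completes the 6 across.
R1C1 = 15 − 7 = 8 completes the 15 across.
R2C1 = 14 − 5 = 9 completes the 14 across.

8 7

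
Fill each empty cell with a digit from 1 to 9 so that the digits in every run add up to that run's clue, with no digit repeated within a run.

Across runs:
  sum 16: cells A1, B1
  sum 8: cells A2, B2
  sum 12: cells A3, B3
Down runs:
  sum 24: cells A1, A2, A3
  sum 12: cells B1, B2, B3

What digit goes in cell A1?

9

16 in 2 cells must be {7,9}; 24 in 3 cells must be {7,8,9}.
The 8 across and the 24 down share only 7, so A2 = 7.
B2 = 8 − 7 = 1 completes the 8 across.
Given what's placed, A1 must be 9 to fit the 16 across and 24 down.
B1 = 16 − 9 = 7 completes the 16 across.
A3 = 24 − 16 = 8 completes the 24 down.
B3 = 12 − 8 = 4 completes the 12 across.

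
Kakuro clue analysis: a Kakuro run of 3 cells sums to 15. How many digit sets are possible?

8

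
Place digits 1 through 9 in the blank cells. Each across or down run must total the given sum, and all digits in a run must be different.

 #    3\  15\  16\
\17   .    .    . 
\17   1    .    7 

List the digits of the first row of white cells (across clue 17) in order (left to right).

3 in 2 cells must be {1,2}; 16 in 2 cells must be {7,9}.
R1C1 = 3 − 1 = 2 completes the 3 down.
R1C3 = 16 − 7 = 9 completes the 16 down.
R2C2 = 17 − 8 = 9 completes the 17 across.
R1C2 = 17 − 11 = 6 completes the 17 across.

2 6 9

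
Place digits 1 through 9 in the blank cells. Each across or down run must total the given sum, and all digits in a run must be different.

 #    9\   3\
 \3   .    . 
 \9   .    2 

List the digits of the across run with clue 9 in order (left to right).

3 in 2 cells must be {1,2}.
R1C2 = 3 − 2 = 1 completes the 3 down.
R2C1 = 9 − 2 = 7 completes the 9 across.
R1C1 = 3 − 1 = 2 completes the 3 across.

7 2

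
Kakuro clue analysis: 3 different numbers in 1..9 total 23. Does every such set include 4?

The only way to make 23 from 3 distinct digits is {6,8,9}, which does not contain 4.

No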